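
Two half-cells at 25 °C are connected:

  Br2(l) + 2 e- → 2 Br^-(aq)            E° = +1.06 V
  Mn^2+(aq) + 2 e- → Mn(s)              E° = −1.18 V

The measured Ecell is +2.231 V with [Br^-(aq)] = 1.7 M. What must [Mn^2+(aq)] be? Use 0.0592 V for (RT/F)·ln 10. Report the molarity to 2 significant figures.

Br₂/Br⁻ is the cathode (higher E°); E°cell = +1.06 − (−1.18) = +2.24 V with n = 2.
Rearranging E = E° − (0.0592/n)·log Q gives log Q = 2(+2.24 − (+2.231))/0.0592 = 0.304.
The balanced reaction is Br2(l) + Mn(s) → 2 Br^-(aq) + Mn^2+(aq), so Q = [Br^-(aq)]^2·[Mn^2+(aq)].
Isolating [Mn^2+(aq)] in Q = 10^{0.304} yields log [Mn^2+(aq)] = −0.157, i.e. 0.70 M.

0.70 M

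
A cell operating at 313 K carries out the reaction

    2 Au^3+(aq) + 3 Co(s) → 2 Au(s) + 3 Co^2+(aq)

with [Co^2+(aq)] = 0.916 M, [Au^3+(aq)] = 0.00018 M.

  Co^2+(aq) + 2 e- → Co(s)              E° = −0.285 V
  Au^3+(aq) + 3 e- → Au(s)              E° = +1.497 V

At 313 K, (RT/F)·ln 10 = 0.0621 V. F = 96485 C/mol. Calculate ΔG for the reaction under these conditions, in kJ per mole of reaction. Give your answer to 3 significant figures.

−987 kJ/mol

With Au³⁺/Au reduced at the cathode, E°cell = +1.497 − (−0.285) = +1.782 V and n = 6.
Here Q = [Co^2+(aq)]^3 / [Au^3+(aq)]^2 = 2.37×10^7 (log Q = 7.375), giving E = +1.782 − (0.0621/6)·(7.375) = +1.7057 V.
ΔG = −nFE = −(6)(96485)(+1.7057) J/mol = −987 kJ/mol.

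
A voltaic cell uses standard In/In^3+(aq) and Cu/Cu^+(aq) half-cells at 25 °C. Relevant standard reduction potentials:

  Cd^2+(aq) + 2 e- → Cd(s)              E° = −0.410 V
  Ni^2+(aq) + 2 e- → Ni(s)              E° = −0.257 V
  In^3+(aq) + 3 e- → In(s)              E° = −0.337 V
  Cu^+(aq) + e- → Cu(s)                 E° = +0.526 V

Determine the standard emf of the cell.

Of the two couples in this cell, the one with the more positive reduction potential is reduced at the cathode: here that is Cu⁺/Cu (+0.526 V); In³⁺/In (−0.337 V) is the anode.
E°cell = E°(cathode) − E°(anode) = +0.526 − (−0.337) = +0.863 V.

+0.863 V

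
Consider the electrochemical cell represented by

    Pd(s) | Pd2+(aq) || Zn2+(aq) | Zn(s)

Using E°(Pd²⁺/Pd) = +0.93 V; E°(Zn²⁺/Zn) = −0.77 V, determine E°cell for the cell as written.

By convention the left-hand electrode in cell notation is the anode (oxidation) and the right-hand electrode is the cathode (reduction).
E°cell = E°(right) − E°(left) = −0.77 − (+0.93) = −1.70 V.
The negative sign shows that, as written, the cell would require an external voltage to drive the reaction.

−1.70 V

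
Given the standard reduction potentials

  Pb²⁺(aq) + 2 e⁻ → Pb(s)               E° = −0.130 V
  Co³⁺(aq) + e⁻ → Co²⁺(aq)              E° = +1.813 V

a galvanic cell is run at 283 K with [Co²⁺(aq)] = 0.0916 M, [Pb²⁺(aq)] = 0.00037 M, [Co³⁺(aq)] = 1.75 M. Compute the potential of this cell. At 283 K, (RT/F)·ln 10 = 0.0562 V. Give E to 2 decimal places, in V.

Since E°(Co³⁺/Co²⁺) > E°(Pb²⁺/Pb), Co³⁺/Co²⁺ serves as the cathode.
E°cell = +1.813 − (−0.130) = +1.943 V, with n = 2 electrons transferred.
For the overall reaction 2 Co³⁺(aq) + Pb(s) → 2 Co²⁺(aq) + Pb²⁺(aq), Q = ([Co²⁺(aq)]^2·[Pb²⁺(aq)]) / [Co³⁺(aq)]^2 = 1.01×10^−6, giving log Q = −5.994.
Applying E = E° − (RT ln10/nF)·log Q gives +1.943 − (0.0562/2)(−5.994) = +2.11 V.

+2.11 V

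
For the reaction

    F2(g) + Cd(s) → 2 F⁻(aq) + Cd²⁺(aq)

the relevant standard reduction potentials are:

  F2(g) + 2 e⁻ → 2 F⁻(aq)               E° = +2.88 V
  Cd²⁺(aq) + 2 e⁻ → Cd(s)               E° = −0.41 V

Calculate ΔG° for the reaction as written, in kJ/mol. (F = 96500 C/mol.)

In the reaction as written F2(g) is reduced, so the F₂/F⁻ couple is the cathode and Cd²⁺/Cd is the anode.
E°cell = +2.88 − (−0.41) = +3.29 V; balancing electrons gives n = 2.
ΔG° = −nFE°cell = −(2)(96500)(+3.29) J/mol = −635 kJ/mol.

−635 kJ/mol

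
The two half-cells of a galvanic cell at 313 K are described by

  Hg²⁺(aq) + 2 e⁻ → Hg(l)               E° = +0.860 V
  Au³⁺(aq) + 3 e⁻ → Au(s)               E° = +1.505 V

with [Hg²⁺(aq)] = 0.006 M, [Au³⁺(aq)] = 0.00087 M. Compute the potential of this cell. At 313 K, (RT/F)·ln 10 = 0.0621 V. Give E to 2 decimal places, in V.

+0.65 V

The Au³⁺/Au couple has the more positive E°, so it is the cathode; Hg²⁺/Hg is the anode.
The standard potential is +1.505 − (+0.860) = +0.645 V and the balanced reaction transfers n = 6 electrons.
For the overall reaction 2 Au³⁺(aq) + 3 Hg(l) → 2 Au(s) + 3 Hg²⁺(aq), Q = [Hg²⁺(aq)]^3 / [Au³⁺(aq)]^2 = 0.285, giving log Q = −0.545.
Applying E = E° − (RT ln10/nF)·log Q gives +0.645 − (0.0621/6)(−0.545) = +0.65 V.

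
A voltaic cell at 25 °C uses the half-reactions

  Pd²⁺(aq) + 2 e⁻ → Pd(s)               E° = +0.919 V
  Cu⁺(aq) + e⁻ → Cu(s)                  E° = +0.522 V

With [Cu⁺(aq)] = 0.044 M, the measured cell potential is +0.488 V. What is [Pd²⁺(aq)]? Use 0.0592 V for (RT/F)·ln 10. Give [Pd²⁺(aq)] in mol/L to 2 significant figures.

The Pd²⁺/Pd couple has the larger reduction potential, so it is the cathode: E°cell = +0.919 − (+0.522) = +0.397 V and n = 2.
From the Nernst equation, log Q = n(E° − E)/0.0592 = 2·(+0.397 − (+0.488))/0.0592 = −3.074.
Balancing electrons gives Pd²⁺(aq) + 2 Cu(s) → Pd(s) + 2 Cu⁺(aq); thus Q = [Cu⁺(aq)]^2 / [Pd²⁺(aq)].
Isolating [Pd²⁺(aq)] in Q = 10^{−3.074} yields log [Pd²⁺(aq)] = 0.361, i.e. 2.3 M.

2.3 M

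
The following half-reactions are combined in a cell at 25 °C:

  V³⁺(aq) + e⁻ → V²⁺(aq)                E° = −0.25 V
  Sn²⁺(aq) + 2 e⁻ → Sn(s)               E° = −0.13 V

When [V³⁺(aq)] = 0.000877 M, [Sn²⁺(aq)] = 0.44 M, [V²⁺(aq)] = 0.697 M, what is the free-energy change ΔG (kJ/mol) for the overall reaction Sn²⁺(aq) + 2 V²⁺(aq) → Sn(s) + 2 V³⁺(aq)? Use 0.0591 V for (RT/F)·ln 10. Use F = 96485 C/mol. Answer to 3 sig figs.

With Sn²⁺/Sn reduced at the cathode, E°cell = −0.13 − (−0.25) = +0.12 V and n = 2.
The reaction quotient is [V³⁺(aq)]^2 / ([Sn²⁺(aq)]·[V²⁺(aq)]^2) = 3.6×10^−6; by Nernst, E = +0.12 − (0.0591/2)(−5.444) = +0.2809 V.
Finally ΔG = −nFE = −(2)(96485 C/mol)(+0.2809 V) = −54.2 kJ/mol.

−54.2 kJ/mol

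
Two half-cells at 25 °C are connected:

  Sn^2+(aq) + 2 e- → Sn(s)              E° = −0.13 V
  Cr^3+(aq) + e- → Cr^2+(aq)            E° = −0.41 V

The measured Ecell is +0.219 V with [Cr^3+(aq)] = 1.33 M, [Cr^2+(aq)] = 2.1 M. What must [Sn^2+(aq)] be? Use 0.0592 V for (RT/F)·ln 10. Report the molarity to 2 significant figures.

0.0035 M

The Sn²⁺/Sn couple has the larger reduction potential, so it is the cathode: E°cell = −0.13 − (−0.41) = +0.28 V and n = 2.
From the Nernst equation, log Q = n(E° − E)/0.0592 = 2·(+0.28 − (+0.219))/0.0592 = 2.061.
Balancing electrons gives Sn^2+(aq) + 2 Cr^2+(aq) → Sn(s) + 2 Cr^3+(aq); thus Q = [Cr^3+(aq)]^2 / ([Sn^2+(aq)]·[Cr^2+(aq)]^2).
Substituting the known concentrations and solving, log [Sn^2+(aq)] = −2.458 and [Sn^2+(aq)] = 0.0035 M.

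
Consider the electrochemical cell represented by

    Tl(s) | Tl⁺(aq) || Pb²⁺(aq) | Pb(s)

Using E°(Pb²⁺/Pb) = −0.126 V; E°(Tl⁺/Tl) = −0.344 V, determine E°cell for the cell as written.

+0.218 V

By convention the left-hand electrode in cell notation is the anode (oxidation) and the right-hand electrode is the cathode (reduction).
E°cell = E°(right) − E°(left) = −0.126 − (−0.344) = +0.218 V.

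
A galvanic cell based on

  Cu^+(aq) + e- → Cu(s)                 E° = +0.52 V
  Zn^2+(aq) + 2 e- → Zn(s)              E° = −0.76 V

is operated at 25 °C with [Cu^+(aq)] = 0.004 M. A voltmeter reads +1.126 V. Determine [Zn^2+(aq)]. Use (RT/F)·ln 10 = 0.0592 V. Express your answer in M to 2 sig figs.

2.6 M

Cu⁺/Cu is the cathode (higher E°); E°cell = +0.52 − (−0.76) = +1.28 V with n = 2.
Rearranging E = E° − (0.0592/n)·log Q gives log Q = 2(+1.28 − (+1.126))/0.0592 = 5.203.
Balancing electrons gives 2 Cu^+(aq) + Zn(s) → 2 Cu(s) + Zn^2+(aq); thus Q = [Zn^2+(aq)] / [Cu^+(aq)]^2.
Isolating [Zn^2+(aq)] in Q = 10^{5.203} yields log [Zn^2+(aq)] = 0.407, i.e. 2.6 M.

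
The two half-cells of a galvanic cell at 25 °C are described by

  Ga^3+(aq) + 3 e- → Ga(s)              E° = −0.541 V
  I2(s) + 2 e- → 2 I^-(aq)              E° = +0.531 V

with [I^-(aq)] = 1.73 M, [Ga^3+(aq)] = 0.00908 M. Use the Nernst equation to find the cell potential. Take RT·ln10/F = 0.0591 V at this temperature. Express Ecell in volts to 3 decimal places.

+1.098 V

Since E°(I₂/I⁻) > E°(Ga³⁺/Ga), I₂/I⁻ serves as the cathode.
The standard potential is +0.531 − (−0.541) = +1.072 V and the balanced reaction transfers n = 6 electrons.
Balancing gives 3 I2(s) + 2 Ga(s) → 6 I^-(aq) + 2 Ga^3+(aq); hence Q = [I^-(aq)]^6·[Ga^3+(aq)]^2 = 0.00221 (log Q = −2.656).
Applying E = E° − (RT ln10/nF)·log Q gives +1.072 − (0.0591/6)(−2.656) = +1.098 V.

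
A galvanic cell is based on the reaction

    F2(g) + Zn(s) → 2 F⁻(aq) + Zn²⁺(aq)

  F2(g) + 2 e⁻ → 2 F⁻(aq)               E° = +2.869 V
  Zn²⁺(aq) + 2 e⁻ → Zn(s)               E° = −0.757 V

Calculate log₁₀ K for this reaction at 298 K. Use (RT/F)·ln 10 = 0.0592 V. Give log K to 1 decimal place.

log K = 122.5

The F₂/F⁻ couple is reduced (cathode); E°cell = +2.869 − (−0.757) = +3.626 V with n = 2.
At equilibrium E = 0, so log K = nE°cell / 0.0592 = (2)(+3.626) / 0.0592 = 122.5.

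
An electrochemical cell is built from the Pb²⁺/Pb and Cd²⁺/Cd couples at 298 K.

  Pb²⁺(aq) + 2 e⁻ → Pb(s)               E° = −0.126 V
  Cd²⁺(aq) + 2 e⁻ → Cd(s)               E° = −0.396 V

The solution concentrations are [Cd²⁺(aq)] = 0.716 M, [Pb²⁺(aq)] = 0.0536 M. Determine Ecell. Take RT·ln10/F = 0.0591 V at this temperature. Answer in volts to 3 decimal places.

Since E°(Pb²⁺/Pb) > E°(Cd²⁺/Cd), Pb²⁺/Pb serves as the cathode.
E°cell = E°cat − E°an = −0.126 − (−0.396) = +0.270 V; n = 2.
For the overall reaction Pb²⁺(aq) + Cd(s) → Pb(s) + Cd²⁺(aq), Q = [Cd²⁺(aq)] / [Pb²⁺(aq)] = 13.4, giving log Q = 1.126.
Applying E = E° − (RT ln10/nF)·log Q gives +0.270 − (0.0591/2)(1.126) = +0.237 V.

+0.237 V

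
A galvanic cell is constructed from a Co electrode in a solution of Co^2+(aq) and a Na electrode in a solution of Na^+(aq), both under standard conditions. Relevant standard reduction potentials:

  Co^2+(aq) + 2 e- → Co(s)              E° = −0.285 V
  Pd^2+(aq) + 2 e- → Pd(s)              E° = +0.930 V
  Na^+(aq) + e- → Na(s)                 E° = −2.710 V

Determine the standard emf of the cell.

The Co²⁺/Co couple has the higher E°, so Co ion is reduced (cathode) and Na is oxidized (anode).
E°cell = E°(cathode) − E°(anode) = −0.285 − (−2.710) = +2.425 V.

+2.425 V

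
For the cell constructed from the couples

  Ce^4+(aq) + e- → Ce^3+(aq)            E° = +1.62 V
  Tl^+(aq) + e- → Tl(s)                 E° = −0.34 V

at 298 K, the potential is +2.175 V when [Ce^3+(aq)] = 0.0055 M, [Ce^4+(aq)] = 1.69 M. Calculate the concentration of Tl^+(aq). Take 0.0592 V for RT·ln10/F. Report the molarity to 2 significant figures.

0.072 M

Ce⁴⁺/Ce³⁺ is the cathode (higher E°); E°cell = +1.62 − (−0.34) = +1.96 V with n = 1.
Rearranging E = E° − (0.0592/n)·log Q gives log Q = 1(+1.96 − (+2.175))/0.0592 = −3.632.
The balanced reaction is Ce^4+(aq) + Tl(s) → Ce^3+(aq) + Tl^+(aq), so Q = ([Ce^3+(aq)]·[Tl^+(aq)]) / [Ce^4+(aq)].
Isolating [Tl^+(aq)] in Q = 10^{−3.632} yields log [Tl^+(aq)] = −1.144, i.e. 0.072 M.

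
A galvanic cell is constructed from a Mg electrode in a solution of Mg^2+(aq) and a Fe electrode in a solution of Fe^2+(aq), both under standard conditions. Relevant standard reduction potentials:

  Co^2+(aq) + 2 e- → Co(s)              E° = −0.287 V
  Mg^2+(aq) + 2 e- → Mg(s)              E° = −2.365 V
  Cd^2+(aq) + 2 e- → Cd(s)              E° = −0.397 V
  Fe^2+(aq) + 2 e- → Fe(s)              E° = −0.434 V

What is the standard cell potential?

+1.931 V

The Fe²⁺/Fe couple has the higher E°, so Fe ion is reduced (cathode) and Mg is oxidized (anode).
E°cell = E°(cathode) − E°(anode) = −0.434 − (−2.365) = +1.931 V.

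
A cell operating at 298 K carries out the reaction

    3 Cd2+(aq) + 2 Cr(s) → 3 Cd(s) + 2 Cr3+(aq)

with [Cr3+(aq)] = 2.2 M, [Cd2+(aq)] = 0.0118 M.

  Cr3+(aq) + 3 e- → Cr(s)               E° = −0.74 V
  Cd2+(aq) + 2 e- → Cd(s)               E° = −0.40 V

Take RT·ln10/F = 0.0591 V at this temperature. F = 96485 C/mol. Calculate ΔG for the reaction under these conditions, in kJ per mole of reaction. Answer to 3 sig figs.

−160 kJ/mol

E°cell = −0.40 − (−0.74) = +0.34 V; the balanced reaction transfers n = 6 electrons.
The reaction quotient is [Cr3+(aq)]^2 / [Cd2+(aq)]^3 = 2.95×10^6; by Nernst, E = +0.34 − (0.0591/6)(6.469) = +0.2763 V.
Then ΔG = −nFE = −6 × 96485 × +0.2763 J/mol = −160 kJ/mol.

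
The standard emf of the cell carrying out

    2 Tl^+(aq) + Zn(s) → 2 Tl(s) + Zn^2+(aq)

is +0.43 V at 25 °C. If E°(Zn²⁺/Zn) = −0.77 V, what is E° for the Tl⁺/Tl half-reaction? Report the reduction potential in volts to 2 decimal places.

−0.34 V

In the reaction as written the Tl⁺/Tl couple is reduced (cathode) and Zn²⁺/Zn is oxidized (anode), so E°cell = E°(Tl⁺/Tl) − E°(Zn²⁺/Zn).
E°(Tl⁺/Tl) = E°cell + E°(anode) = +0.43 + (−0.77) = −0.34 V.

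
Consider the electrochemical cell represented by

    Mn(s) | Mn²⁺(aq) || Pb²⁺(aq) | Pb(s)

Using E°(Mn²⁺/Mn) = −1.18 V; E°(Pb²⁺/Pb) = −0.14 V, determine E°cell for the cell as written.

By convention the left-hand electrode in cell notation is the anode (oxidation) and the right-hand electrode is the cathode (reduction).
E°cell = E°(right) − E°(left) = −0.14 − (−1.18) = +1.04 V.

+1.04 V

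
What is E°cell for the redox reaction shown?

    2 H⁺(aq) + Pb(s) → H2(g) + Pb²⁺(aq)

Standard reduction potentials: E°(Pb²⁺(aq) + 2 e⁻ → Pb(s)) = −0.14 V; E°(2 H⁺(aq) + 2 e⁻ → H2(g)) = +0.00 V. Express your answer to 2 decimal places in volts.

H⁺(aq) gains electrons, so the 2H⁺/H₂ couple is the cathode; the Pb²⁺/Pb couple is the anode.
E°cell = E°(cathode) − E°(anode) = +0.00 − (−0.14) = +0.14 V.
The positive value indicates the reaction is spontaneous as written.

+0.14 V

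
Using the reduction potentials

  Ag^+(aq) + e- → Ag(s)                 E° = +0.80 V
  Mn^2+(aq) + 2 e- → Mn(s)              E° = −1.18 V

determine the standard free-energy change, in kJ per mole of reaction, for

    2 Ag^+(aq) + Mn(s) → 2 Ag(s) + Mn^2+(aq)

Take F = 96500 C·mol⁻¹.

−382 kJ/mol

In the reaction as written Ag^+(aq) is reduced, so the Ag⁺/Ag couple is the cathode and Mn²⁺/Mn is the anode.
E°cell = +0.80 − (−1.18) = +1.98 V; balancing electrons gives n = 2.
ΔG° = −nFE°cell = −(2)(96500)(+1.98) J/mol = −382 kJ/mol.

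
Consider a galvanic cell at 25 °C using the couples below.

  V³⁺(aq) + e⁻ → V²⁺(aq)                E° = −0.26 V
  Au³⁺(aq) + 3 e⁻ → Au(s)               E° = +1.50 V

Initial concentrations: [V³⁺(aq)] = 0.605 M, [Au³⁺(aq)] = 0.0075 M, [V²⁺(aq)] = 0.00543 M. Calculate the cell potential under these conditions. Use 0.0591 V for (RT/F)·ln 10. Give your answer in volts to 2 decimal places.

+1.60 V

Since E°(Au³⁺/Au) > E°(V³⁺/V²⁺), Au³⁺/Au serves as the cathode.
E°cell = E°cat − E°an = +1.50 − (−0.26) = +1.76 V; n = 3.
Balancing gives Au³⁺(aq) + 3 V²⁺(aq) → Au(s) + 3 V³⁺(aq); hence Q = [V³⁺(aq)]^3 / ([Au³⁺(aq)]·[V²⁺(aq)]^3) = 1.84×10^8 (log Q = 8.266).
Applying E = E° − (RT ln10/nF)·log Q gives +1.76 − (0.0591/3)(8.266) = +1.60 V.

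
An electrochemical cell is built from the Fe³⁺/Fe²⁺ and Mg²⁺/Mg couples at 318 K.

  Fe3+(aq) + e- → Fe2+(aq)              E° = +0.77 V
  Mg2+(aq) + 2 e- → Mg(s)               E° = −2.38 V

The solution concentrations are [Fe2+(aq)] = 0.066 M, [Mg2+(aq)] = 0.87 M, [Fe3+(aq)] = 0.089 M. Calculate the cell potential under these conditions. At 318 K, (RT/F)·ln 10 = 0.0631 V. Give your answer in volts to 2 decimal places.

The Fe³⁺/Fe²⁺ couple has the more positive E°, so it is the cathode; Mg²⁺/Mg is the anode.
E°cell = E°cat − E°an = +0.77 − (−2.38) = +3.15 V; n = 2.
The balanced reaction is 2 Fe3+(aq) + Mg(s) → 2 Fe2+(aq) + Mg2+(aq), so Q = ([Fe2+(aq)]^2·[Mg2+(aq)]) / [Fe3+(aq)]^2 = 0.478 and log Q = −0.320.
Applying E = E° − (RT ln10/nF)·log Q gives +3.15 − (0.0631/2)(−0.320) = +3.16 V.

+3.16 V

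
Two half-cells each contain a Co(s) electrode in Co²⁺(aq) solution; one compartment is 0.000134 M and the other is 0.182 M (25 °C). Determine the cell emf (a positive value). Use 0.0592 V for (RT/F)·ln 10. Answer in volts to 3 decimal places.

For a concentration cell E°cell = 0, since both electrodes use the same couple.
The compartment with the higher Co²⁺(aq) concentration (0.182 M) acts as the cathode; ions are reduced there and produced at the dilute (0.000134 M) anode.
With n = 2, Ecell = −(0.0592/2)·log([dilute]/[conc]) = −(0.0592/2)·log(0.000134/0.182) = +0.093 V.

0.093 V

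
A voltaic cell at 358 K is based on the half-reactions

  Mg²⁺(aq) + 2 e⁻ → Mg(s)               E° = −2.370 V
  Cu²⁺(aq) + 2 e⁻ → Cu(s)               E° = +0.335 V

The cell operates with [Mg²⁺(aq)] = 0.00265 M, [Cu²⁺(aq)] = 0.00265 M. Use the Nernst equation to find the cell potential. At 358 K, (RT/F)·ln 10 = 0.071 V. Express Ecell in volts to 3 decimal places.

+2.705 V

Since E°(Cu²⁺/Cu) > E°(Mg²⁺/Mg), Cu²⁺/Cu serves as the cathode.
E°cell = E°cat − E°an = +0.335 − (−2.370) = +2.705 V; n = 2.
For the overall reaction Cu²⁺(aq) + Mg(s) → Cu(s) + Mg²⁺(aq), Q = [Mg²⁺(aq)] / [Cu²⁺(aq)] = 1, giving log Q = 0.000.
By the Nernst equation, E = +2.705 − (0.071/2)·(0.000) = +2.705 V.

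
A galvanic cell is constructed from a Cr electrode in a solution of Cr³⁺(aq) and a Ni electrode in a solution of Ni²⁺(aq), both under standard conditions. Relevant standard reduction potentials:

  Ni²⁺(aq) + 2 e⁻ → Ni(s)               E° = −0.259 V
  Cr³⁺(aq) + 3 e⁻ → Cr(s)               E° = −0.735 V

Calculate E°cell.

+0.476 V

The Ni²⁺/Ni couple has the higher E°, so Ni ion is reduced (cathode) and Cr is oxidized (anode).
E°cell = E°(cathode) − E°(anode) = −0.259 − (−0.735) = +0.476 V.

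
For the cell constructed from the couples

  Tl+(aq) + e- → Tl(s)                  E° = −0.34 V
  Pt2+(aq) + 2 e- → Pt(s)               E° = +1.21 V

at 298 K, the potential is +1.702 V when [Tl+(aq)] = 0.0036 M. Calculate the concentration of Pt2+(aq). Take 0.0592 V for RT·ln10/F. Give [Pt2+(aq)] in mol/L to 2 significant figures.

1.8 M

Pt²⁺/Pt is the cathode (higher E°); E°cell = +1.21 − (−0.34) = +1.55 V with n = 2.
From the Nernst equation, log Q = n(E° − E)/0.0592 = 2·(+1.55 − (+1.702))/0.0592 = −5.135.
Balancing electrons gives Pt2+(aq) + 2 Tl(s) → Pt(s) + 2 Tl+(aq); thus Q = [Tl+(aq)]^2 / [Pt2+(aq)].
Solving for the unknown gives log [Pt2+(aq)] = 0.248, so [Pt2+(aq)] ≈ 1.8 M.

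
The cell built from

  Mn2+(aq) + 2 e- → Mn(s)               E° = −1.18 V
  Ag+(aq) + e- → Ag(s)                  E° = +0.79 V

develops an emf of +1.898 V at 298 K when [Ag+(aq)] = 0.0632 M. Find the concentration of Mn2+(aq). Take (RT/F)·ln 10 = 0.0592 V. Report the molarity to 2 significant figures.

The Ag⁺/Ag couple has the larger reduction potential, so it is the cathode: E°cell = +0.79 − (−1.18) = +1.97 V and n = 2.
Since E = E° − (0.0592/n)·log Q, log Q = n(E° − E)/0.0592 = 2.432.
Balancing electrons gives 2 Ag+(aq) + Mn(s) → 2 Ag(s) + Mn2+(aq); thus Q = [Mn2+(aq)] / [Ag+(aq)]^2.
Solving for the unknown gives log [Mn2+(aq)] = 0.033, so [Mn2+(aq)] ≈ 1.1 M.

1.1 M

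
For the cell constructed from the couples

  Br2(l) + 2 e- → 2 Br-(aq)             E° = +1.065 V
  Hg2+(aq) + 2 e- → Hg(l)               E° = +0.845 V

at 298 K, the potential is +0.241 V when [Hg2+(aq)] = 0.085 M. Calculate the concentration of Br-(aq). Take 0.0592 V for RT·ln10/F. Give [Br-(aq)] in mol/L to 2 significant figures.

With Br₂/Br⁻ at the cathode and Hg²⁺/Hg at the anode, E°cell = +1.065 − (+0.845) = +0.220 V (n = 2).
Since E = E° − (0.0592/n)·log Q, log Q = n(E° − E)/0.0592 = −0.709.
For Br2(l) + Hg(l) → 2 Br-(aq) + Hg2+(aq), the reaction quotient is Q = [Br-(aq)]^2·[Hg2+(aq)].
Solving for the unknown gives log [Br-(aq)] = 0.181, so [Br-(aq)] ≈ 1.5 M.

1.5 M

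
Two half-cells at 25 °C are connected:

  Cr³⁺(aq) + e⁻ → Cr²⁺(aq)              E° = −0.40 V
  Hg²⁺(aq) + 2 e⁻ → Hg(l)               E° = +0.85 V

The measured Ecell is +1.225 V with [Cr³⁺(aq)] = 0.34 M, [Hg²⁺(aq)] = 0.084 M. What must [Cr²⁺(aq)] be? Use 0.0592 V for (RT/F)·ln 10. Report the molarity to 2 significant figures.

0.44 M

With Hg²⁺/Hg at the cathode and Cr³⁺/Cr²⁺ at the anode, E°cell = +0.85 − (−0.40) = +1.25 V (n = 2).
From the Nernst equation, log Q = n(E° − E)/0.0592 = 2·(+1.25 − (+1.225))/0.0592 = 0.845.
For Hg²⁺(aq) + 2 Cr²⁺(aq) → Hg(l) + 2 Cr³⁺(aq), the reaction quotient is Q = [Cr³⁺(aq)]^2 / ([Hg²⁺(aq)]·[Cr²⁺(aq)]^2).
Isolating [Cr²⁺(aq)] in Q = 10^{0.845} yields log [Cr²⁺(aq)] = −0.353, i.e. 0.44 M.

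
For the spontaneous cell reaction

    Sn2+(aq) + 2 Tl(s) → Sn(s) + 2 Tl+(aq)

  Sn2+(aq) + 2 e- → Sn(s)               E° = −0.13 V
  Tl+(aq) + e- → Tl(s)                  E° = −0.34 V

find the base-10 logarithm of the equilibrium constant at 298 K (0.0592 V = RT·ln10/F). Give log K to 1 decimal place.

log K = 7.1

The Sn²⁺/Sn couple is reduced (cathode); E°cell = −0.13 − (−0.34) = +0.21 V with n = 2.
At equilibrium E = 0, so log K = nE°cell / 0.0592 = (2)(+0.21) / 0.0592 = 7.1.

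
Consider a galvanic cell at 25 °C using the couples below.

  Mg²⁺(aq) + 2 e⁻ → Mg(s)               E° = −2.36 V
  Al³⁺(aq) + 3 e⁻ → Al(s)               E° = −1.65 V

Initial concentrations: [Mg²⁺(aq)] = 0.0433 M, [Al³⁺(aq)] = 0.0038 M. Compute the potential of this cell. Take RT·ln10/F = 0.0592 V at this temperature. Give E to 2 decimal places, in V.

+0.70 V

Since E°(Al³⁺/Al) > E°(Mg²⁺/Mg), Al³⁺/Al serves as the cathode.
E°cell = −1.65 − (−2.36) = +0.71 V, with n = 6 electrons transferred.
The balanced reaction is 2 Al³⁺(aq) + 3 Mg(s) → 2 Al(s) + 3 Mg²⁺(aq), so Q = [Mg²⁺(aq)]^3 / [Al³⁺(aq)]^2 = 5.62 and log Q = 0.750.
By the Nernst equation, E = +0.71 − (0.0592/6)·(0.750) = +0.70 V.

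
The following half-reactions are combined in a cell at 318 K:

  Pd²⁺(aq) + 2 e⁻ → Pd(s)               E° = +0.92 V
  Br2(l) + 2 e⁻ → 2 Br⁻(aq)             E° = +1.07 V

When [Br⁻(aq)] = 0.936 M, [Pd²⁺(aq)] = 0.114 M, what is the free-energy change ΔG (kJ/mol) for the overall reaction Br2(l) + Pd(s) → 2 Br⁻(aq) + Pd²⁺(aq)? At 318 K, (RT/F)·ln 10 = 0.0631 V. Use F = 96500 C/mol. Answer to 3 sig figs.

−35.0 kJ/mol

With Br₂/Br⁻ reduced at the cathode, E°cell = +1.07 − (+0.92) = +0.15 V and n = 2.
Q = [Br⁻(aq)]^2·[Pd²⁺(aq)] = 0.0999, so log Q = −1.001 and E = +0.15 − (0.0631/2)(−1.001) = +0.1816 V.
Finally ΔG = −nFE = −(2)(96500 C/mol)(+0.1816 V) = −35.0 kJ/mol.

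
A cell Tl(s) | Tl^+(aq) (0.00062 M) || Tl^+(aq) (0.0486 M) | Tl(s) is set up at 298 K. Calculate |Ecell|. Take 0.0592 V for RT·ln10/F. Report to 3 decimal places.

0.112 V

For a concentration cell E°cell = 0, since both electrodes use the same couple.
The compartment with the higher Tl^+(aq) concentration (0.0486 M) acts as the cathode; ions are reduced there and produced at the dilute (0.00062 M) anode.
With n = 1, Ecell = −(0.0592/1)·log([dilute]/[conc]) = −(0.0592/1)·log(0.00062/0.0486) = +0.112 V.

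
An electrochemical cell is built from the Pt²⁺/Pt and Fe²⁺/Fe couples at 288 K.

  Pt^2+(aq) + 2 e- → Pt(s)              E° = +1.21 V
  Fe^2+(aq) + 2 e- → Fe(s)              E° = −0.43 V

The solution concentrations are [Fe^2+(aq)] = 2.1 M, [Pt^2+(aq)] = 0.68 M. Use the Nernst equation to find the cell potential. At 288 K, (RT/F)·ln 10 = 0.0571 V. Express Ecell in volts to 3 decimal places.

+1.626 V

Since E°(Pt²⁺/Pt) > E°(Fe²⁺/Fe), Pt²⁺/Pt serves as the cathode.
E°cell = +1.21 − (−0.43) = +1.64 V, with n = 2 electrons transferred.
The balanced reaction is Pt^2+(aq) + Fe(s) → Pt(s) + Fe^2+(aq), so Q = [Fe^2+(aq)] / [Pt^2+(aq)] = 3.09 and log Q = 0.490.
By the Nernst equation, E = +1.64 − (0.0571/2)·(0.490) = +1.626 V.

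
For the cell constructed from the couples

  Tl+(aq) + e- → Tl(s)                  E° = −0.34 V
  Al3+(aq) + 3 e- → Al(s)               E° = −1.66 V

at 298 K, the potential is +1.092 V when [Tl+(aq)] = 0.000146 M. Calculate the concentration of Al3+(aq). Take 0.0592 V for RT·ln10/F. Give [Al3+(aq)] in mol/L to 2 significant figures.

1.1 M

Tl⁺/Tl is the cathode (higher E°); E°cell = −0.34 − (−1.66) = +1.32 V with n = 3.
Rearranging E = E° − (0.0592/n)·log Q gives log Q = 3(+1.32 − (+1.092))/0.0592 = 11.554.
The balanced reaction is 3 Tl+(aq) + Al(s) → 3 Tl(s) + Al3+(aq), so Q = [Al3+(aq)] / [Tl+(aq)]^3.
Solving for the unknown gives log [Al3+(aq)] = 0.047, so [Al3+(aq)] ≈ 1.1 M.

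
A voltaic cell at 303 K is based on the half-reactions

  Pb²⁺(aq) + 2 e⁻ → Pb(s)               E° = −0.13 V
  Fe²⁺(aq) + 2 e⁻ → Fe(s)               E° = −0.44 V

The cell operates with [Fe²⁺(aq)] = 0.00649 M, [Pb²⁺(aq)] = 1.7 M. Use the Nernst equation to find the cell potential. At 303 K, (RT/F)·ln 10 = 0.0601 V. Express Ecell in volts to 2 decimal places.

+0.38 V

Since E°(Pb²⁺/Pb) > E°(Fe²⁺/Fe), Pb²⁺/Pb serves as the cathode.
The standard potential is −0.13 − (−0.44) = +0.31 V and the balanced reaction transfers n = 2 electrons.
For the overall reaction Pb²⁺(aq) + Fe(s) → Pb(s) + Fe²⁺(aq), Q = [Fe²⁺(aq)] / [Pb²⁺(aq)] = 0.00382, giving log Q = −2.418.
Applying E = E° − (RT ln10/nF)·log Q gives +0.31 − (0.0601/2)(−2.418) = +0.38 V.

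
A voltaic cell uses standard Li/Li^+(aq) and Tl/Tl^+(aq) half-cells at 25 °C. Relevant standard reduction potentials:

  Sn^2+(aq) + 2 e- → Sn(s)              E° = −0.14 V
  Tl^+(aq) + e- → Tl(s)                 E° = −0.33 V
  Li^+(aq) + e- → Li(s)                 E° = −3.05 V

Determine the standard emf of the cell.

+2.72 V

The Tl⁺/Tl couple has the higher E°, so Tl ion is reduced (cathode) and Li is oxidized (anode).
E°cell = E°(cathode) − E°(anode) = −0.33 − (−3.05) = +2.72 V.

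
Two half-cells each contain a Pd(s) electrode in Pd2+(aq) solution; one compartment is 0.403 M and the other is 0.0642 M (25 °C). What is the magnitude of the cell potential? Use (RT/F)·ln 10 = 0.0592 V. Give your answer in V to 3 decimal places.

0.024 V

For a concentration cell E°cell = 0, since both electrodes use the same couple.
The compartment with the higher Pd2+(aq) concentration (0.403 M) acts as the cathode; ions are reduced there and produced at the dilute (0.0642 M) anode.
With n = 2, Ecell = −(0.0592/2)·log([dilute]/[conc]) = −(0.0592/2)·log(0.0642/0.403) = +0.024 V.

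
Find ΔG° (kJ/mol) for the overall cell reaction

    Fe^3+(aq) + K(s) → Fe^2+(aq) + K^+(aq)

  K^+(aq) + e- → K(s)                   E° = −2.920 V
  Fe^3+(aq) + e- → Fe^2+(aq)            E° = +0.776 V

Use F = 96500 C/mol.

−357 kJ/mol

In the reaction as written Fe^3+(aq) is reduced, so the Fe³⁺/Fe²⁺ couple is the cathode and K⁺/K is the anode.
E°cell = +0.776 − (−2.920) = +3.696 V; balancing electrons gives n = 1.
ΔG° = −nFE°cell = −(1)(96500)(+3.696) J/mol = −357 kJ/mol.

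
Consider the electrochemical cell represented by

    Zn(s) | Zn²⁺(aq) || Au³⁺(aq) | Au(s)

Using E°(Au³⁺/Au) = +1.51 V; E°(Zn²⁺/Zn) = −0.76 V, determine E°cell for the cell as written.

+2.27 V

By convention the left-hand electrode in cell notation is the anode (oxidation) and the right-hand electrode is the cathode (reduction).
E°cell = E°(right) − E°(left) = +1.51 − (−0.76) = +2.27 V.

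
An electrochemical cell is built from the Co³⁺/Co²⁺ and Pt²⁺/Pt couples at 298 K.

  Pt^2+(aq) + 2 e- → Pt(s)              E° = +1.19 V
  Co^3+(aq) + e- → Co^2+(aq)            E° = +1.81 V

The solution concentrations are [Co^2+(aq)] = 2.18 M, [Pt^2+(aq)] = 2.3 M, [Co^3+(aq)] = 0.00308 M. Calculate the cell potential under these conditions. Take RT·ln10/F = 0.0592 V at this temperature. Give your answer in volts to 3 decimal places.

The Co³⁺/Co²⁺ couple has the more positive E°, so it is the cathode; Pt²⁺/Pt is the anode.
E°cell = E°cat − E°an = +1.81 − (+1.19) = +0.62 V; n = 2.
The balanced reaction is 2 Co^3+(aq) + Pt(s) → 2 Co^2+(aq) + Pt^2+(aq), so Q = ([Co^2+(aq)]^2·[Pt^2+(aq)]) / [Co^3+(aq)]^2 = 1.15×10^6 and log Q = 6.062.
By the Nernst equation, E = +0.62 − (0.0592/2)·(6.062) = +0.441 V.

+0.441 V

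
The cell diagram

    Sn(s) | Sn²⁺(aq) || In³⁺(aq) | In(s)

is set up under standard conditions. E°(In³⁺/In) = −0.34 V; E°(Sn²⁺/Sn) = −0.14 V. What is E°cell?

−0.20 V

By convention the left-hand electrode in cell notation is the anode (oxidation) and the right-hand electrode is the cathode (reduction).
E°cell = E°(right) − E°(left) = −0.34 − (−0.14) = −0.20 V.
The negative sign shows that, as written, the cell would require an external voltage to drive the reaction.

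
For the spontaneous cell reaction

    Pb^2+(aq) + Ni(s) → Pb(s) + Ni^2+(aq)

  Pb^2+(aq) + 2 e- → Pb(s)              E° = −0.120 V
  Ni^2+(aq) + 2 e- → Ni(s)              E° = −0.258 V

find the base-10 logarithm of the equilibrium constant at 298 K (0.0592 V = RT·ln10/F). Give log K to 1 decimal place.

log K = 4.7

The Pb²⁺/Pb couple is reduced (cathode); E°cell = −0.120 − (−0.258) = +0.138 V with n = 2.
At equilibrium E = 0, so log K = nE°cell / 0.0592 = (2)(+0.138) / 0.0592 = 4.7.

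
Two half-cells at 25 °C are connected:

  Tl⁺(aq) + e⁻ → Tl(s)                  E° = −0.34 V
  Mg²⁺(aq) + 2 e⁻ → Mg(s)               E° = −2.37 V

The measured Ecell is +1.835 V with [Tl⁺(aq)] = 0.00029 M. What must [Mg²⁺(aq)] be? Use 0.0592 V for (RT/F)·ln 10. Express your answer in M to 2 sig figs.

With Tl⁺/Tl at the cathode and Mg²⁺/Mg at the anode, E°cell = −0.34 − (−2.37) = +2.03 V (n = 2).
From the Nernst equation, log Q = n(E° − E)/0.0592 = 2·(+2.03 − (+1.835))/0.0592 = 6.588.
For 2 Tl⁺(aq) + Mg(s) → 2 Tl(s) + Mg²⁺(aq), the reaction quotient is Q = [Mg²⁺(aq)] / [Tl⁺(aq)]^2.
Solving for the unknown gives log [Mg²⁺(aq)] = −0.487, so [Mg²⁺(aq)] ≈ 0.33 M.

0.33 M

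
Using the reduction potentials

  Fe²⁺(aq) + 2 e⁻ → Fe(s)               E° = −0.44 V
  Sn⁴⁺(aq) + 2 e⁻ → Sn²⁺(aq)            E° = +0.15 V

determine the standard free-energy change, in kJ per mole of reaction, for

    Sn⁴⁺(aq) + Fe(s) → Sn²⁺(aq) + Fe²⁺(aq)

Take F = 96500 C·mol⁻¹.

In the reaction as written Sn⁴⁺(aq) is reduced, so the Sn⁴⁺/Sn²⁺ couple is the cathode and Fe²⁺/Fe is the anode.
E°cell = +0.15 − (−0.44) = +0.59 V; balancing electrons gives n = 2.
ΔG° = −nFE°cell = −(2)(96500)(+0.59) J/mol = −114 kJ/mol.

−114 kJ/mol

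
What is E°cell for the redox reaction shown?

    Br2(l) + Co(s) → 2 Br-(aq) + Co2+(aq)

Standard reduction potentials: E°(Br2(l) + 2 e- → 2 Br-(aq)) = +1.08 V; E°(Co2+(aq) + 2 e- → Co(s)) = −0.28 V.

+1.36 V

Br2(l) gains electrons, so the Br₂/Br⁻ couple is the cathode; the Co²⁺/Co couple is the anode.
E°cell = E°(cathode) − E°(anode) = +1.08 − (−0.28) = +1.36 V.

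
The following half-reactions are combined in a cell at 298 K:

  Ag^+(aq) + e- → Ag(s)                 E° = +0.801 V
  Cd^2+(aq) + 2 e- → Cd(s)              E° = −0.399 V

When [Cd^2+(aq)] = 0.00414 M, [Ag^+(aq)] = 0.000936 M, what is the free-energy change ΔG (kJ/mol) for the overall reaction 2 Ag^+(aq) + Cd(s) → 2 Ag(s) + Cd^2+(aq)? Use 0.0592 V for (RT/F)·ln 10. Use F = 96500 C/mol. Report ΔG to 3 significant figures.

−211 kJ/mol

E°cell = +0.801 − (−0.399) = +1.200 V; the balanced reaction transfers n = 2 electrons.
Here Q = [Cd^2+(aq)] / [Ag^+(aq)]^2 = 4.73×10^3 (log Q = 3.674), giving E = +1.200 − (0.0592/2)·(3.674) = +1.0912 V.
Finally ΔG = −nFE = −(2)(96500 C/mol)(+1.0912 V) = −211 kJ/mol.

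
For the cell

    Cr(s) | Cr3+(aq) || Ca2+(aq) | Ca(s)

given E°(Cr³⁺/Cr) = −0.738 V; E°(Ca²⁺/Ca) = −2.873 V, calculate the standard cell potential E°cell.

By convention the left-hand electrode in cell notation is the anode (oxidation) and the right-hand electrode is the cathode (reduction).
E°cell = E°(right) − E°(left) = −2.873 − (−0.738) = −2.135 V.
The negative sign shows that, as written, the cell would require an external voltage to drive the reaction.

−2.135 V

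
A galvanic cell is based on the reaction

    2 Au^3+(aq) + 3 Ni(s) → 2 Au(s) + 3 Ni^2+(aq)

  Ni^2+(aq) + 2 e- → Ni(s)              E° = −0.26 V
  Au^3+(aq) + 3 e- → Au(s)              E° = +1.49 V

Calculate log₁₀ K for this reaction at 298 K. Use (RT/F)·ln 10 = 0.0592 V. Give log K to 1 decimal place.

The Au³⁺/Au couple is reduced (cathode); E°cell = +1.49 − (−0.26) = +1.75 V with n = 6.
At equilibrium E = 0, so log K = nE°cell / 0.0592 = (6)(+1.75) / 0.0592 = 177.4.

log K = 177.4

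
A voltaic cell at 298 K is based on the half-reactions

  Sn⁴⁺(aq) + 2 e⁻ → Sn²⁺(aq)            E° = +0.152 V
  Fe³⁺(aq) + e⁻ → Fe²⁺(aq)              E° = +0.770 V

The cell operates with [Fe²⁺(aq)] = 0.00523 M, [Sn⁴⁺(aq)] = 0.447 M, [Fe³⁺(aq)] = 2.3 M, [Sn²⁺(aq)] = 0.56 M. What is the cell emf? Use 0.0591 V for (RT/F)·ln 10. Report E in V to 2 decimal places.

+0.78 V

Since E°(Fe³⁺/Fe²⁺) > E°(Sn⁴⁺/Sn²⁺), Fe³⁺/Fe²⁺ serves as the cathode.
The standard potential is +0.770 − (+0.152) = +0.618 V and the balanced reaction transfers n = 2 electrons.
The balanced reaction is 2 Fe³⁺(aq) + Sn²⁺(aq) → 2 Fe²⁺(aq) + Sn⁴⁺(aq), so Q = ([Fe²⁺(aq)]^2·[Sn⁴⁺(aq)]) / ([Fe³⁺(aq)]^2·[Sn²⁺(aq)]) = 4.13×10^−6 and log Q = −5.384.
Applying E = E° − (RT ln10/nF)·log Q gives +0.618 − (0.0591/2)(−5.384) = +0.78 V.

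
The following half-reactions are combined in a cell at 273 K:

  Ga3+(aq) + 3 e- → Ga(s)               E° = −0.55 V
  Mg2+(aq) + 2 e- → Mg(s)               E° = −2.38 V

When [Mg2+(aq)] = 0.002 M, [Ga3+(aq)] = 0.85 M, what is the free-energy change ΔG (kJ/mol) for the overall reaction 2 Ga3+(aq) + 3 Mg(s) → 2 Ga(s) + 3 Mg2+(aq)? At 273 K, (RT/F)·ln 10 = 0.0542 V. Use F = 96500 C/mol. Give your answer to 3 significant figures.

−1100 kJ/mol

The standard cell potential is −0.55 − (−2.38) = +1.83 V, with n = 6 electrons in the balanced equation.
The reaction quotient is [Mg2+(aq)]^3 / [Ga3+(aq)]^2 = 1.11×10^−8; by Nernst, E = +1.83 − (0.0542/6)(−7.956) = +1.9019 V.
Then ΔG = −nFE = −6 × 96500 × +1.9019 J/mol = −1100 kJ/mol.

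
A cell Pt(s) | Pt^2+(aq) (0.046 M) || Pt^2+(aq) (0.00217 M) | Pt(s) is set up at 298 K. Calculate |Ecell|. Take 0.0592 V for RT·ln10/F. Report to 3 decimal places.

For a concentration cell E°cell = 0, since both electrodes use the same couple.
The compartment with the higher Pt^2+(aq) concentration (0.046 M) acts as the cathode; ions are reduced there and produced at the dilute (0.00217 M) anode.
With n = 2, Ecell = −(0.0592/2)·log([dilute]/[conc]) = −(0.0592/2)·log(0.00217/0.046) = +0.039 V.

0.039 V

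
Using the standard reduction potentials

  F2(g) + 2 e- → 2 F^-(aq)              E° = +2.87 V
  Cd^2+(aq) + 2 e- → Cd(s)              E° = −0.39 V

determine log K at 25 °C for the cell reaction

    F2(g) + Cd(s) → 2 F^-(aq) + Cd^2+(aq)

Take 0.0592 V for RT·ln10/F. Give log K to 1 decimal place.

The F₂/F⁻ couple is reduced (cathode); E°cell = +2.87 − (−0.39) = +3.26 V with n = 2.
At equilibrium E = 0, so log K = nE°cell / 0.0592 = (2)(+3.26) / 0.0592 = 110.1.

log K = 110.1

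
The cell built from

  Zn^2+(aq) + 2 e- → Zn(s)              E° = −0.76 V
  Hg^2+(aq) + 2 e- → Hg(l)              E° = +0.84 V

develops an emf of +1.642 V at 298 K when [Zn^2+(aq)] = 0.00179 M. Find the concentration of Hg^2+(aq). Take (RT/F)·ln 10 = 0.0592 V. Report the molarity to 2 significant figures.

Hg²⁺/Hg is the cathode (higher E°); E°cell = +0.84 − (−0.76) = +1.60 V with n = 2.
From the Nernst equation, log Q = n(E° − E)/0.0592 = 2·(+1.60 − (+1.642))/0.0592 = −1.419.
Balancing electrons gives Hg^2+(aq) + Zn(s) → Hg(l) + Zn^2+(aq); thus Q = [Zn^2+(aq)] / [Hg^2+(aq)].
Isolating [Hg^2+(aq)] in Q = 10^{−1.419} yields log [Hg^2+(aq)] = −1.328, i.e. 0.047 M.

0.047 M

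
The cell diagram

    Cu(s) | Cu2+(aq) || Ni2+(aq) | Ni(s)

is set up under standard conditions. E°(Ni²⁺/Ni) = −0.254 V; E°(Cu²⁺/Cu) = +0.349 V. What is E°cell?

−0.603 V

By convention the left-hand electrode in cell notation is the anode (oxidation) and the right-hand electrode is the cathode (reduction).
E°cell = E°(right) − E°(left) = −0.254 − (+0.349) = −0.603 V.
The negative sign shows that, as written, the cell would require an external voltage to drive the reaction.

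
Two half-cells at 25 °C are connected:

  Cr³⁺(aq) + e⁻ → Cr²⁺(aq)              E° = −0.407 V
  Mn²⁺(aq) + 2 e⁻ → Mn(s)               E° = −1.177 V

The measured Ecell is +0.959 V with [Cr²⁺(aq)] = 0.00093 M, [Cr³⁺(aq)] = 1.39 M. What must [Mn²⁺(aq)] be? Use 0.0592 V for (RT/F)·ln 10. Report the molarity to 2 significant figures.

0.92 M

Cr³⁺/Cr²⁺ is the cathode (higher E°); E°cell = −0.407 − (−1.177) = +0.770 V with n = 2.
From the Nernst equation, log Q = n(E° − E)/0.0592 = 2·(+0.770 − (+0.959))/0.0592 = −6.385.
The balanced reaction is 2 Cr³⁺(aq) + Mn(s) → 2 Cr²⁺(aq) + Mn²⁺(aq), so Q = ([Cr²⁺(aq)]^2·[Mn²⁺(aq)]) / [Cr³⁺(aq)]^2.
Isolating [Mn²⁺(aq)] in Q = 10^{−6.385} yields log [Mn²⁺(aq)] = −0.036, i.e. 0.92 M.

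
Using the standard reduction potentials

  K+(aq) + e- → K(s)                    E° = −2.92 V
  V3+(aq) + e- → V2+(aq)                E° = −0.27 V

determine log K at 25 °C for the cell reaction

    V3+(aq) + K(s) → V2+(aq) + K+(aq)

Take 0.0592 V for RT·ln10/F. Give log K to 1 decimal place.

log K = 44.8

The V³⁺/V²⁺ couple is reduced (cathode); E°cell = −0.27 − (−2.92) = +2.65 V with n = 1.
At equilibrium E = 0, so log K = nE°cell / 0.0592 = (1)(+2.65) / 0.0592 = 44.8.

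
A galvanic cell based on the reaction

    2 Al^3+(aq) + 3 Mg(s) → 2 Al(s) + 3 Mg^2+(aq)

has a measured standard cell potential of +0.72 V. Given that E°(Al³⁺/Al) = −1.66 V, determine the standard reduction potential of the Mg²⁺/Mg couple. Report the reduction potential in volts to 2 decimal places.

−2.38 V

In the reaction as written the Al³⁺/Al couple is reduced (cathode) and Mg²⁺/Mg is oxidized (anode), so E°cell = E°(Al³⁺/Al) − E°(Mg²⁺/Mg).
E°(Mg²⁺/Mg) = E°(cathode) − E°cell = −1.66 − (+0.72) = −2.38 V.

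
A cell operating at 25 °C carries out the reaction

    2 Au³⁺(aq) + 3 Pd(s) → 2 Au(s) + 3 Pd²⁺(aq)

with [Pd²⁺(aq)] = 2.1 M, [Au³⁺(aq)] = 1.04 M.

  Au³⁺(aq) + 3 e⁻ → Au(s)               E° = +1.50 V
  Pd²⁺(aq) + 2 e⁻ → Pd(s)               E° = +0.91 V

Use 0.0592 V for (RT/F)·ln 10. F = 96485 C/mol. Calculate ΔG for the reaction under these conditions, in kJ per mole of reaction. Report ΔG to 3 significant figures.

With Au³⁺/Au reduced at the cathode, E°cell = +1.50 − (+0.91) = +0.59 V and n = 6.
The reaction quotient is [Pd²⁺(aq)]^3 / [Au³⁺(aq)]^2 = 8.56; by Nernst, E = +0.59 − (0.0592/6)(0.933) = +0.5808 V.
Finally ΔG = −nFE = −(6)(96485 C/mol)(+0.5808 V) = −336 kJ/mol.

−336 kJ/mol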